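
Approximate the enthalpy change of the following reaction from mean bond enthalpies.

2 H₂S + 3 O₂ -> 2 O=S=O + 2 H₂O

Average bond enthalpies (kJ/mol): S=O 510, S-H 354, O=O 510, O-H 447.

ΔH ≈ −882 kJ

Bonds broken (reactants):
  O=O: 3 × 510 = 1530
  S-H: 4 × 354 = 1416
  Σ(broken) = 2946 kJ
Bonds formed (products):
  O-H: 4 × 447 = 1788
  S=O: 4 × 510 = 2040
  Σ(formed) = 3828 kJ
ΔH = Σ(broken) − Σ(formed) = 2946 − 3828 = −882 kJ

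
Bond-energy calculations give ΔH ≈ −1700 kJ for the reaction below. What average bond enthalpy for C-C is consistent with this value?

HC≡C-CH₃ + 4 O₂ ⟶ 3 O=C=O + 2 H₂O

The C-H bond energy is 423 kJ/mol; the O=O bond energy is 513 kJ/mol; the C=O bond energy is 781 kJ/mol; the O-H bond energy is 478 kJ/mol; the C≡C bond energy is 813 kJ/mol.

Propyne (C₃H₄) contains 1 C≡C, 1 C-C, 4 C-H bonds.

Let D be the C-C bond energy.
Σ(broken) = 1×813 + 1×D + 4×423 + 4×513 = 4557 + D
Σ(formed) = 6×781 + 4×478 = 6598
ΔH = Σ(broken) − Σ(formed) = (4557 + D) − (6598) = −2041 + D
Setting this equal to −1700 kJ gives D = 341 kJ/mol.

D(C-C) ≈ 341 kJ/mol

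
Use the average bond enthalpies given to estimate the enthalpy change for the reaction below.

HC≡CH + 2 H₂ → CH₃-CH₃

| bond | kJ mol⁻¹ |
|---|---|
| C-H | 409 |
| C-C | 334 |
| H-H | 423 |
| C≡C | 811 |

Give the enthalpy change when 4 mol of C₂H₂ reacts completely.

ΔH = −1252 kJ

Bonds broken (reactants):
  C≡C: 1 × 811 = 811
  C-H: 2 × 409 = 818
  H-H: 2 × 423 = 846
  Σ(broken) = 2475 kJ
Bonds formed (products):
  C-C: 1 × 334 = 334
  C-H: 6 × 409 = 2454
  Σ(formed) = 2788 kJ
ΔH = Σ(broken) − Σ(formed) = 2475 − 2788 = −313 kJ
For 4× the reaction as written: 4 × (−313) = −1252 kJ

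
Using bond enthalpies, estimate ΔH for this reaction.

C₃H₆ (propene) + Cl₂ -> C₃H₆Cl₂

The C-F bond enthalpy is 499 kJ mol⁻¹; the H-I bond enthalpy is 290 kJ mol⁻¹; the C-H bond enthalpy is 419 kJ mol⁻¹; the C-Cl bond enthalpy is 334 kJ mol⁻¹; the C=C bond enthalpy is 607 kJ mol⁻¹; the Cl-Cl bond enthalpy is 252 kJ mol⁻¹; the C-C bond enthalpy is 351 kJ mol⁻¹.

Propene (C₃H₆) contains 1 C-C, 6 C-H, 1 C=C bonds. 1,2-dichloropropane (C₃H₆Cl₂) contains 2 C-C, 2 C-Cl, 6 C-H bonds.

Bonds broken (reactants):
  C-C: 1 × 351 = 351
  C-H: 6 × 419 = 2514
  C=C: 1 × 607 = 607
  Cl-Cl: 1 × 252 = 252
  Σ(broken) = 3724 kJ
Bonds formed (products):
  C-C: 2 × 351 = 702
  C-Cl: 2 × 334 = 668
  C-H: 6 × 419 = 2514
  Σ(formed) = 3884 kJ
ΔH = Σ(broken) − Σ(formed) = 3724 − 3884 = −160 kJ

ΔH ≈ −160 kJ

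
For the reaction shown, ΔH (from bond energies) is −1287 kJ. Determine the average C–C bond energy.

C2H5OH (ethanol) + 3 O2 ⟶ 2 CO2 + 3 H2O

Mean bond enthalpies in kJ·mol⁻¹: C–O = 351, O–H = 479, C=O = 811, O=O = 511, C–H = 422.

Let D be the C–C bond energy.
Σ(broken) = 1×D + 5×422 + 1×351 + 1×479 + 3×511 = 4473 + D
Σ(formed) = 4×811 + 6×479 = 6118
ΔH = Σ(broken) − Σ(formed) = (4473 + D) − (6118) = −1645 + D
Setting this equal to −1287 kJ gives D = 358 kJ/mol.

D(C–C) ≈ 358 kJ/mol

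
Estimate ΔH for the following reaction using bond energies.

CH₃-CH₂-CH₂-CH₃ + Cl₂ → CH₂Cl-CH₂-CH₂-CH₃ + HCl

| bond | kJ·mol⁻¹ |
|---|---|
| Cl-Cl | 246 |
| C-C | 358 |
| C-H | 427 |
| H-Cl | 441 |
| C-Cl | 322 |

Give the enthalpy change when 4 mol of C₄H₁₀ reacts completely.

ΔH = −360 kJ

Bonds broken (reactants):
  C-C: 3 × 358 = 1074
  C-H: 10 × 427 = 4270
  Cl-Cl: 1 × 246 = 246
  Σ(broken) = 5590 kJ
Bonds formed (products):
  C-C: 3 × 358 = 1074
  C-Cl: 1 × 322 = 322
  C-H: 9 × 427 = 3843
  H-Cl: 1 × 441 = 441
  Σ(formed) = 5680 kJ
ΔH = Σ(broken) − Σ(formed) = 5590 − 5680 = −90 kJ
For 4× the reaction as written: 4 × (−90) = −360 kJ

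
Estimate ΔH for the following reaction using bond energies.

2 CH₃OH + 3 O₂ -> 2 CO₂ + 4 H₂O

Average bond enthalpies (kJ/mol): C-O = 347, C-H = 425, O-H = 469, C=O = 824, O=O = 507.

ΔH ≈ −1345 kJ

Bonds broken (reactants):
  C-H: 6 × 425 = 2550
  C-O: 2 × 347 = 694
  O-H: 2 × 469 = 938
  O=O: 3 × 507 = 1521
  Σ(broken) = 5703 kJ
Bonds formed (products):
  C=O: 4 × 824 = 3296
  O-H: 8 × 469 = 3752
  Σ(formed) = 7048 kJ
ΔH = Σ(broken) − Σ(formed) = 5703 − 7048 = −1345 kJ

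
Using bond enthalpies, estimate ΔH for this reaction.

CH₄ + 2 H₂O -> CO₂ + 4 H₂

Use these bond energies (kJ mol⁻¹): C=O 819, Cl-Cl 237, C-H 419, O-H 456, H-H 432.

Bonds broken (reactants):
  C-H: 4 × 419 = 1676
  O-H: 4 × 456 = 1824
  Σ(broken) = 3500 kJ
Bonds formed (products):
  C=O: 2 × 819 = 1638
  H-H: 4 × 432 = 1728
  Σ(formed) = 3366 kJ
ΔH = Σ(broken) − Σ(formed) = 3500 − 3366 = +134 kJ

ΔH ≈ +134 kJ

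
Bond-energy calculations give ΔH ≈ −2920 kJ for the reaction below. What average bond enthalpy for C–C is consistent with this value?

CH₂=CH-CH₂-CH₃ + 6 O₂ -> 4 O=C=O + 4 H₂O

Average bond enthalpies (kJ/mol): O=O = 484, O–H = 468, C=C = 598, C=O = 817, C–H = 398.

D(C–C) ≈ 337 kJ/mol

Let D be the C–C bond energy.
Σ(broken) = 2×D + 8×398 + 1×598 + 6×484 = 6686 + 2D
Σ(formed) = 8×817 + 8×468 = 10280
ΔH = Σ(broken) − Σ(formed) = (6686 + 2D) − (10280) = −3594 + 2D
Setting this equal to −2920 kJ gives 2D = 674, so D = 337 kJ/mol.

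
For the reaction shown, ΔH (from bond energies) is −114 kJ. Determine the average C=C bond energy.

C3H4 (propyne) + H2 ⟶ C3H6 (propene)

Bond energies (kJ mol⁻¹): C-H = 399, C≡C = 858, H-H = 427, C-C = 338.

Let D be the C=C bond energy.
Σ(broken) = 1×858 + 1×338 + 4×399 + 1×427 = 3219
Σ(formed) = 1×338 + 6×399 + 1×D = 2732 + D
ΔH = Σ(broken) − Σ(formed) = (3219) − (2732 + D) = +487 − D
Setting this equal to −114 kJ gives D = 601 kJ/mol.

D(C=C) ≈ 601 kJ/mol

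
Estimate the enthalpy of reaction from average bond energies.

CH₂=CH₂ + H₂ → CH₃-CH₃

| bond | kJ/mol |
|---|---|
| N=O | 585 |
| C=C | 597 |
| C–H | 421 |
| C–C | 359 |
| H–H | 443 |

ΔH ≈ −161 kJ

Bonds broken (reactants):
  C–H: 4 × 421 = 1684
  C=C: 1 × 597 = 597
  H–H: 1 × 443 = 443
  Σ(broken) = 2724 kJ
Bonds formed (products):
  C–C: 1 × 359 = 359
  C–H: 6 × 421 = 2526
  Σ(formed) = 2885 kJ
ΔH = Σ(broken) − Σ(formed) = 2724 − 2885 = −161 kJ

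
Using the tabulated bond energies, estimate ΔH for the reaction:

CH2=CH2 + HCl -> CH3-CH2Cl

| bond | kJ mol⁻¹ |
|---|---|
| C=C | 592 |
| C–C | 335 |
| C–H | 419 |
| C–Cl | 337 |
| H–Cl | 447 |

Bonds broken (reactants):
  C–H: 4 × 419 = 1676
  C=C: 1 × 592 = 592
  H–Cl: 1 × 447 = 447
  Σ(broken) = 2715 kJ
Bonds formed (products):
  C–C: 1 × 335 = 335
  C–Cl: 1 × 337 = 337
  C–H: 5 × 419 = 2095
  Σ(formed) = 2767 kJ
ΔH = Σ(broken) − Σ(formed) = 2715 − 2767 = −52 kJ

ΔH ≈ −52 kJ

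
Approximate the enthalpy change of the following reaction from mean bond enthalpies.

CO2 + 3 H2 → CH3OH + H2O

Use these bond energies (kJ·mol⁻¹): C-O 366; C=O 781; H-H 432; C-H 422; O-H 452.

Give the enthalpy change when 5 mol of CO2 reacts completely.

ΔH = −650 kJ

Bonds broken (reactants):
  C=O: 2 × 781 = 1562
  H-H: 3 × 432 = 1296
  Σ(broken) = 2858 kJ
Bonds formed (products):
  C-H: 3 × 422 = 1266
  C-O: 1 × 366 = 366
  O-H: 3 × 452 = 1356
  Σ(formed) = 2988 kJ
ΔH = Σ(broken) − Σ(formed) = 2858 − 2988 = −130 kJ
For 5× the reaction as written: 5 × (−130) = −650 kJ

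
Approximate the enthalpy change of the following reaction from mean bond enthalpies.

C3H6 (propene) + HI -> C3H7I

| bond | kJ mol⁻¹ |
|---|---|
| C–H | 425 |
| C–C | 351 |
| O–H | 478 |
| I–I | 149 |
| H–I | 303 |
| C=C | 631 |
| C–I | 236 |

ΔH ≈ −78 kJ

Bonds broken (reactants):
  C–C: 1 × 351 = 351
  C–H: 6 × 425 = 2550
  C=C: 1 × 631 = 631
  H–I: 1 × 303 = 303
  Σ(broken) = 3835 kJ
Bonds formed (products):
  C–C: 2 × 351 = 702
  C–H: 7 × 425 = 2975
  C–I: 1 × 236 = 236
  Σ(formed) = 3913 kJ
ΔH = Σ(broken) − Σ(formed) = 3835 − 3913 = −78 kJ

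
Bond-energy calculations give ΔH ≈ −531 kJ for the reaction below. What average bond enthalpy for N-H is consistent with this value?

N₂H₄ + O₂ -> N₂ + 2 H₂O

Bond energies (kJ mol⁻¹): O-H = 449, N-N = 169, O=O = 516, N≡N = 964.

Let D be the N-H bond energy.
Σ(broken) = 4×D + 1×169 + 1×516 = 685 + 4D
Σ(formed) = 1×964 + 4×449 = 2760
ΔH = Σ(broken) − Σ(formed) = (685 + 4D) − (2760) = −2075 + 4D
Setting this equal to −531 kJ gives 4D = 1544, so D = 386 kJ/mol.

D(N-H) ≈ 386 kJ/mol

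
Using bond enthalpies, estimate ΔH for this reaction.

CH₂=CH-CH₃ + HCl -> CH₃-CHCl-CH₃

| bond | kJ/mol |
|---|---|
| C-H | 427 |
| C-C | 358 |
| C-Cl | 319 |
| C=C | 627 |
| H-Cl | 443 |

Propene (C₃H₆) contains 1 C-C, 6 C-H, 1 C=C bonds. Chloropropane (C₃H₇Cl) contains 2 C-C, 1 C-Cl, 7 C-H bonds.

ΔH ≈ −34 kJ

Bonds broken (reactants):
  C-C: 1 × 358 = 358
  C-H: 6 × 427 = 2562
  C=C: 1 × 627 = 627
  H-Cl: 1 × 443 = 443
  Σ(broken) = 3990 kJ
Bonds formed (products):
  C-C: 2 × 358 = 716
  C-Cl: 1 × 319 = 319
  C-H: 7 × 427 = 2989
  Σ(formed) = 4024 kJ
ΔH = Σ(broken) − Σ(formed) = 3990 − 4024 = −34 kJ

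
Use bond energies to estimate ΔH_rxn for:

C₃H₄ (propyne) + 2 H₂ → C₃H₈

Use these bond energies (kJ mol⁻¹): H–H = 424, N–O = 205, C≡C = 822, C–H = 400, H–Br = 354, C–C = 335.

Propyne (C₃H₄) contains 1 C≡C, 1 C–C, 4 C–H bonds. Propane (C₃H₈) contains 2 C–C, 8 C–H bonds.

Bonds broken (reactants):
  C≡C: 1 × 822 = 822
  C–C: 1 × 335 = 335
  C–H: 4 × 400 = 1600
  H–H: 2 × 424 = 848
  Σ(broken) = 3605 kJ
Bonds formed (products):
  C–C: 2 × 335 = 670
  C–H: 8 × 400 = 3200
  Σ(formed) = 3870 kJ
ΔH = Σ(broken) − Σ(formed) = 3605 − 3870 = −265 kJ

ΔH ≈ −265 kJ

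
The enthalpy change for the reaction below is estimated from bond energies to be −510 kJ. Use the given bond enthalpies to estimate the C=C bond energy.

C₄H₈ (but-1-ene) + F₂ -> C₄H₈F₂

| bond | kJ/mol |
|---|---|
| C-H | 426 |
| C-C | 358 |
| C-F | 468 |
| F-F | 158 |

D(C=C) ≈ 626 kJ/mol

Let D be the C=C bond energy.
Σ(broken) = 2×358 + 8×426 + 1×D + 1×158 = 4282 + D
Σ(formed) = 3×358 + 2×468 + 8×426 = 5418
ΔH = Σ(broken) − Σ(formed) = (4282 + D) − (5418) = −1136 + D
Setting this equal to −510 kJ gives D = 626 kJ/mol.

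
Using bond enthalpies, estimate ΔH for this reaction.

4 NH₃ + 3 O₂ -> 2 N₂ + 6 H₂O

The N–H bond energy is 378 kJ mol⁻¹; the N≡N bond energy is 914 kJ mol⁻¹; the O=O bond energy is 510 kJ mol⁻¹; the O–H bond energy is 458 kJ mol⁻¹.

ΔH ≈ −1258 kJ

Bonds broken (reactants):
  N–H: 12 × 378 = 4536
  O=O: 3 × 510 = 1530
  Σ(broken) = 6066 kJ
Bonds formed (products):
  N≡N: 2 × 914 = 1828
  O–H: 12 × 458 = 5496
  Σ(formed) = 7324 kJ
ΔH = Σ(broken) − Σ(formed) = 6066 − 7324 = −1258 kJ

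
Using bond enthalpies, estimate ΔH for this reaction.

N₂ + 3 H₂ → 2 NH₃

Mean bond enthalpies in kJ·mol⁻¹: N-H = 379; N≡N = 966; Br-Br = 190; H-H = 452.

Bonds broken (reactants):
  H-H: 3 × 452 = 1356
  N≡N: 1 × 966 = 966
  Σ(broken) = 2322 kJ
Bonds formed (products):
  N-H: 6 × 379 = 2274
  Σ(formed) = 2274 kJ
ΔH = Σ(broken) − Σ(formed) = 2322 − 2274 = +48 kJ

ΔH ≈ +48 kJ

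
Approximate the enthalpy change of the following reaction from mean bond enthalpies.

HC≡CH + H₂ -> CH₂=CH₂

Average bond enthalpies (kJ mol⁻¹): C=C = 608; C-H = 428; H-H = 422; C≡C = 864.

Bonds broken (reactants):
  C≡C: 1 × 864 = 864
  C-H: 2 × 428 = 856
  H-H: 1 × 422 = 422
  Σ(broken) = 2142 kJ
Bonds formed (products):
  C-H: 4 × 428 = 1712
  C=C: 1 × 608 = 608
  Σ(formed) = 2320 kJ
ΔH = Σ(broken) − Σ(formed) = 2142 − 2320 = −178 kJ

ΔH ≈ −178 kJ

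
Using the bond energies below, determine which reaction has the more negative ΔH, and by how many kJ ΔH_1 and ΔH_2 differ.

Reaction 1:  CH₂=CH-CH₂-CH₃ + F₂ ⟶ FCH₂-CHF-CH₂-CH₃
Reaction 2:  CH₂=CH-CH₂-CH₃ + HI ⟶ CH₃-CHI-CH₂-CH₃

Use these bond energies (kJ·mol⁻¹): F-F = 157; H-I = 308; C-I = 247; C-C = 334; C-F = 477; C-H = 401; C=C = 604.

Reaction 1:
  Bonds broken (reactants):
    C-C: 2 × 334 = 668
    C-H: 8 × 401 = 3208
    C=C: 1 × 604 = 604
    F-F: 1 × 157 = 157
    Σ(broken) = 4637 kJ
  Bonds formed (products):
    C-C: 3 × 334 = 1002
    C-F: 2 × 477 = 954
    C-H: 8 × 401 = 3208
    Σ(formed) = 5164 kJ
  ΔH_1 = 4637 − 5164 = −527 kJ
Reaction 2:
  Bonds broken (reactants):
    C-C: 2 × 334 = 668
    C-H: 8 × 401 = 3208
    C=C: 1 × 604 = 604
    H-I: 1 × 308 = 308
    Σ(broken) = 4788 kJ
  Bonds formed (products):
    C-C: 3 × 334 = 1002
    C-H: 9 × 401 = 3609
    C-I: 1 × 247 = 247
    Σ(formed) = 4858 kJ
  ΔH_2 = 4788 − 4858 = −70 kJ
ΔH_1 − ΔH_2 = −457 kJ, so reaction 1 has the more negative ΔH; |ΔH_1 − ΔH_2| = 457 kJ.

Reaction 1, by 457 kJ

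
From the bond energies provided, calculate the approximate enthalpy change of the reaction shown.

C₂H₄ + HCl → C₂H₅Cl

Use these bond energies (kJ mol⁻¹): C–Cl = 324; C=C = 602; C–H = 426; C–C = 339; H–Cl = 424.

ΔH ≈ −63 kJ

Bonds broken (reactants):
  C–H: 4 × 426 = 1704
  C=C: 1 × 602 = 602
  H–Cl: 1 × 424 = 424
  Σ(broken) = 2730 kJ
Bonds formed (products):
  C–C: 1 × 339 = 339
  C–Cl: 1 × 324 = 324
  C–H: 5 × 426 = 2130
  Σ(formed) = 2793 kJ
ΔH = Σ(broken) − Σ(formed) = 2730 − 2793 = −63 kJ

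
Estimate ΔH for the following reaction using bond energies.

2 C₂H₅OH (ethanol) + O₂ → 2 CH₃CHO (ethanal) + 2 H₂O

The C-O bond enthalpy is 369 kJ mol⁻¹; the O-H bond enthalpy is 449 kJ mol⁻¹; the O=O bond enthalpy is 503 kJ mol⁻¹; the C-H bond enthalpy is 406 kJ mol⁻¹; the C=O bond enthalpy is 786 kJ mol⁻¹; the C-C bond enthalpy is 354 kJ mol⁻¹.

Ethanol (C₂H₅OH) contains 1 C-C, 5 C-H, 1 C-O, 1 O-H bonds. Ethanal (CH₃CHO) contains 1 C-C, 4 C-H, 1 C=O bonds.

ΔH ≈ −417 kJ

Bonds broken (reactants):
  C-C: 2 × 354 = 708
  C-H: 10 × 406 = 4060
  C-O: 2 × 369 = 738
  O-H: 2 × 449 = 898
  O=O: 1 × 503 = 503
  Σ(broken) = 6907 kJ
Bonds formed (products):
  C-C: 2 × 354 = 708
  C-H: 8 × 406 = 3248
  C=O: 2 × 786 = 1572
  O-H: 4 × 449 = 1796
  Σ(formed) = 7324 kJ
ΔH = Σ(broken) − Σ(formed) = 6907 − 7324 = −417 kJ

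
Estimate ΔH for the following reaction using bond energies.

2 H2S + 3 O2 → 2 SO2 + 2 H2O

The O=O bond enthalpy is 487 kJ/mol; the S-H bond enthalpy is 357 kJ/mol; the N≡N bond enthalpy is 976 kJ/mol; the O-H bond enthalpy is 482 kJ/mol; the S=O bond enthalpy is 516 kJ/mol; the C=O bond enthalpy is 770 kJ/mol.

Bonds broken (reactants):
  O=O: 3 × 487 = 1461
  S-H: 4 × 357 = 1428
  Σ(broken) = 2889 kJ
Bonds formed (products):
  O-H: 4 × 482 = 1928
  S=O: 4 × 516 = 2064
  Σ(formed) = 3992 kJ
ΔH = Σ(broken) − Σ(formed) = 2889 − 3992 = −1103 kJ

ΔH ≈ −1103 kJ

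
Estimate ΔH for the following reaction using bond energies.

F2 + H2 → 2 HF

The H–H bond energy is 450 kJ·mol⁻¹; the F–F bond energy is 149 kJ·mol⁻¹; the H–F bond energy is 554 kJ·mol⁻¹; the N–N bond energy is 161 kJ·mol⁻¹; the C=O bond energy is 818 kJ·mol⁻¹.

Bonds broken (reactants):
  F–F: 1 × 149 = 149
  H–H: 1 × 450 = 450
  Σ(broken) = 599 kJ
Bonds formed (products):
  H–F: 2 × 554 = 1108
  Σ(formed) = 1108 kJ
ΔH = Σ(broken) − Σ(formed) = 599 − 1108 = −509 kJ

ΔH ≈ −509 kJ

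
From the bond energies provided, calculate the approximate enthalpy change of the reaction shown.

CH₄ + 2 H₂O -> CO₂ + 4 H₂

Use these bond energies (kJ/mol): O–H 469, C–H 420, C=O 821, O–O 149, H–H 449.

Bonds broken (reactants):
  C–H: 4 × 420 = 1680
  O–H: 4 × 469 = 1876
  Σ(broken) = 3556 kJ
Bonds formed (products):
  C=O: 2 × 821 = 1642
  H–H: 4 × 449 = 1796
  Σ(formed) = 3438 kJ
ΔH = Σ(broken) − Σ(formed) = 3556 − 3438 = +118 kJ

ΔH ≈ +118 kJ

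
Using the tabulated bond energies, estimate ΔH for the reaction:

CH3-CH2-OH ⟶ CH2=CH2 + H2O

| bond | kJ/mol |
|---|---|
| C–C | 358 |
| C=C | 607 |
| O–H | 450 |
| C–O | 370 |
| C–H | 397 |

ΔH ≈ +68 kJ

Bonds broken (reactants):
  C–C: 1 × 358 = 358
  C–H: 5 × 397 = 1985
  C–O: 1 × 370 = 370
  O–H: 1 × 450 = 450
  Σ(broken) = 3163 kJ
Bonds formed (products):
  C–H: 4 × 397 = 1588
  C=C: 1 × 607 = 607
  O–H: 2 × 450 = 900
  Σ(formed) = 3095 kJ
ΔH = Σ(broken) − Σ(formed) = 3163 − 3095 = +68 kJ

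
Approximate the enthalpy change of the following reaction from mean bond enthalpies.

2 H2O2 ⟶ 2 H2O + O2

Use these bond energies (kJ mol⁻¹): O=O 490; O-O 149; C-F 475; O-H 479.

ΔH ≈ −192 kJ

Bonds broken (reactants):
  O-H: 4 × 479 = 1916
  O-O: 2 × 149 = 298
  Σ(broken) = 2214 kJ
Bonds formed (products):
  O-H: 4 × 479 = 1916
  O=O: 1 × 490 = 490
  Σ(formed) = 2406 kJ
ΔH = Σ(broken) − Σ(formed) = 2214 − 2406 = −192 kJ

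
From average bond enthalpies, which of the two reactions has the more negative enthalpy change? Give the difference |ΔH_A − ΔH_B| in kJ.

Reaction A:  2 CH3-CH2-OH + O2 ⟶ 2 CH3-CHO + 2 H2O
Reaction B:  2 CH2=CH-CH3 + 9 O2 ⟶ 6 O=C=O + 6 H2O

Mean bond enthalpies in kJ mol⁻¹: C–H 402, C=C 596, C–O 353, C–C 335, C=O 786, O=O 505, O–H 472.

Reaction A:
  Bonds broken (reactants):
    C–C: 2 × 335 = 670
    C–H: 10 × 402 = 4020
    C–O: 2 × 353 = 706
    O–H: 2 × 472 = 944
    O=O: 1 × 505 = 505
    Σ(broken) = 6845 kJ
  Bonds formed (products):
    C–C: 2 × 335 = 670
    C–H: 8 × 402 = 3216
    C=O: 2 × 786 = 1572
    O–H: 4 × 472 = 1888
    Σ(formed) = 7346 kJ
  ΔH_A = 6845 − 7346 = −501 kJ
Reaction B:
  Bonds broken (reactants):
    C–C: 2 × 335 = 670
    C–H: 12 × 402 = 4824
    C=C: 2 × 596 = 1192
    O=O: 9 × 505 = 4545
    Σ(broken) = 11231 kJ
  Bonds formed (products):
    C=O: 12 × 786 = 9432
    O–H: 12 × 472 = 5664
    Σ(formed) = 15096 kJ
  ΔH_B = 11231 − 15096 = −3865 kJ
ΔH_A − ΔH_B = +3364 kJ, so reaction B has the more negative ΔH; |ΔH_A − ΔH_B| = 3364 kJ.

Reaction B, by 3364 kJ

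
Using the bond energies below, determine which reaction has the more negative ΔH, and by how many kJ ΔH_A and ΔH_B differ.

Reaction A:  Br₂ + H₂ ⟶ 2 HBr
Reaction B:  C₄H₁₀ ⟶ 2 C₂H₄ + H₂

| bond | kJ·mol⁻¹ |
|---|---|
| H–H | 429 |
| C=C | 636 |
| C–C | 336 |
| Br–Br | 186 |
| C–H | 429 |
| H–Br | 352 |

Reaction A, by 254 kJ

Reaction A:
  Bonds broken (reactants):
    Br–Br: 1 × 186 = 186
    H–H: 1 × 429 = 429
    Σ(broken) = 615 kJ
  Bonds formed (products):
    H–Br: 2 × 352 = 704
    Σ(formed) = 704 kJ
  ΔH_A = 615 − 704 = −89 kJ
Reaction B:
  Bonds broken (reactants):
    C–C: 3 × 336 = 1008
    C–H: 10 × 429 = 4290
    Σ(broken) = 5298 kJ
  Bonds formed (products):
    C–H: 8 × 429 = 3432
    C=C: 2 × 636 = 1272
    H–H: 1 × 429 = 429
    Σ(formed) = 5133 kJ
  ΔH_B = 5298 − 5133 = +165 kJ
ΔH_A − ΔH_B = −254 kJ, so reaction A has the more negative ΔH; |ΔH_A − ΔH_B| = 254 kJ.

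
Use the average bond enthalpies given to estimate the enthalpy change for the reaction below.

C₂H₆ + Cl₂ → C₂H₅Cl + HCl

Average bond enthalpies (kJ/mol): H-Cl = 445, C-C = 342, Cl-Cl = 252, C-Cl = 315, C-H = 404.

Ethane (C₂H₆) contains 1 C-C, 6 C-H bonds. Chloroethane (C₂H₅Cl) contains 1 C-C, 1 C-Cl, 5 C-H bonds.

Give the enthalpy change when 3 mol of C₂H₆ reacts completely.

ΔH = −312 kJ

Bonds broken (reactants):
  C-C: 1 × 342 = 342
  C-H: 6 × 404 = 2424
  Cl-Cl: 1 × 252 = 252
  Σ(broken) = 3018 kJ
Bonds formed (products):
  C-C: 1 × 342 = 342
  C-Cl: 1 × 315 = 315
  C-H: 5 × 404 = 2020
  H-Cl: 1 × 445 = 445
  Σ(formed) = 3122 kJ
ΔH = Σ(broken) − Σ(formed) = 3018 − 3122 = −104 kJ
For 3× the reaction as written: 3 × (−104) = −312 kJ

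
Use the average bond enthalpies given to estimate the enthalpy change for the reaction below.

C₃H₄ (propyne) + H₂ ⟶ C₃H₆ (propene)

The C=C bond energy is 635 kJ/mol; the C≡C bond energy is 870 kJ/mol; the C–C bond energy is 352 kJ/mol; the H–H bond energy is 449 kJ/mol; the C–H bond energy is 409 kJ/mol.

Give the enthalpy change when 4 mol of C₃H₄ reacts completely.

ΔH = −536 kJ

Bonds broken (reactants):
  C≡C: 1 × 870 = 870
  C–C: 1 × 352 = 352
  C–H: 4 × 409 = 1636
  H–H: 1 × 449 = 449
  Σ(broken) = 3307 kJ
Bonds formed (products):
  C–C: 1 × 352 = 352
  C–H: 6 × 409 = 2454
  C=C: 1 × 635 = 635
  Σ(formed) = 3441 kJ
ΔH = Σ(broken) − Σ(formed) = 3307 − 3441 = −134 kJ
For 4× the reaction as written: 4 × (−134) = −536 kJ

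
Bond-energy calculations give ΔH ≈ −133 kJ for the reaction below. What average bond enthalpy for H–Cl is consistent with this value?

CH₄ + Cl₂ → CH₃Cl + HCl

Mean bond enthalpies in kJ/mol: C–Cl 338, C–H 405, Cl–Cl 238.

D(H–Cl) ≈ 438 kJ/mol

Let D be the H–Cl bond energy.
Σ(broken) = 4×405 + 1×238 = 1858
Σ(formed) = 1×338 + 3×405 + 1×D = 1553 + D
ΔH = Σ(broken) − Σ(formed) = (1858) − (1553 + D) = +305 − D
Setting this equal to −133 kJ gives D = 438 kJ/mol.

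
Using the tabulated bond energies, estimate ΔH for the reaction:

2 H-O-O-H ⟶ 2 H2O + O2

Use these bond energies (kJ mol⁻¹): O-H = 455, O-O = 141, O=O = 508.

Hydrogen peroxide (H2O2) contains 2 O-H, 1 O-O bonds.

ΔH ≈ −226 kJ

Bonds broken (reactants):
  O-H: 4 × 455 = 1820
  O-O: 2 × 141 = 282
  Σ(broken) = 2102 kJ
Bonds formed (products):
  O-H: 4 × 455 = 1820
  O=O: 1 × 508 = 508
  Σ(formed) = 2328 kJ
ΔH = Σ(broken) − Σ(formed) = 2102 − 2328 = −226 kJ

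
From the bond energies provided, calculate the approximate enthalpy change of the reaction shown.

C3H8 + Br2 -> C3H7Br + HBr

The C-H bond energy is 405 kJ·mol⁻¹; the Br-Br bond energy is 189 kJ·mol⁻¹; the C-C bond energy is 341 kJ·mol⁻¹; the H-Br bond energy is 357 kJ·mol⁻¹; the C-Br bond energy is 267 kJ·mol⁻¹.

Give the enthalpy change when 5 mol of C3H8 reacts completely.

ΔH = −150 kJ

Bonds broken (reactants):
  Br-Br: 1 × 189 = 189
  C-C: 2 × 341 = 682
  C-H: 8 × 405 = 3240
  Σ(broken) = 4111 kJ
Bonds formed (products):
  C-Br: 1 × 267 = 267
  C-C: 2 × 341 = 682
  C-H: 7 × 405 = 2835
  H-Br: 1 × 357 = 357
  Σ(formed) = 4141 kJ
ΔH = Σ(broken) − Σ(formed) = 4111 − 4141 = −30 kJ
For 5× the reaction as written: 5 × (−30) = −150 kJ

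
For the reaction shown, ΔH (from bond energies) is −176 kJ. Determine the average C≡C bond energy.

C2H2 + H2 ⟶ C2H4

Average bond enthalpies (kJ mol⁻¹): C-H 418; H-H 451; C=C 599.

Let D be the C≡C bond energy.
Σ(broken) = 1×D + 2×418 + 1×451 = 1287 + D
Σ(formed) = 4×418 + 1×599 = 2271
ΔH = Σ(broken) − Σ(formed) = (1287 + D) − (2271) = −984 + D
Setting this equal to −176 kJ gives D = 808 kJ/mol.

D(C≡C) ≈ 808 kJ/mol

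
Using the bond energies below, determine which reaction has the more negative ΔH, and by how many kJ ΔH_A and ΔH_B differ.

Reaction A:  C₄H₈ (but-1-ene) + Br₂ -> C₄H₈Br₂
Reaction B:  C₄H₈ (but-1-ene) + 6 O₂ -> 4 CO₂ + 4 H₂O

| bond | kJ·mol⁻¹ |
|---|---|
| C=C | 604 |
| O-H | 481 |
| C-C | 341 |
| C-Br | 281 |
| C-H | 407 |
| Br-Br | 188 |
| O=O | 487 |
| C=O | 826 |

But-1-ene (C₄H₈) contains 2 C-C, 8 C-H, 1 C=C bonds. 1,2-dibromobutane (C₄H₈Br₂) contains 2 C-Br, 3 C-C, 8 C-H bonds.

Reaction A:
  Bonds broken (reactants):
    Br-Br: 1 × 188 = 188
    C-C: 2 × 341 = 682
    C-H: 8 × 407 = 3256
    C=C: 1 × 604 = 604
    Σ(broken) = 4730 kJ
  Bonds formed (products):
    C-Br: 2 × 281 = 562
    C-C: 3 × 341 = 1023
    C-H: 8 × 407 = 3256
    Σ(formed) = 4841 kJ
  ΔH_A = 4730 − 4841 = −111 kJ
Reaction B:
  Bonds broken (reactants):
    C-C: 2 × 341 = 682
    C-H: 8 × 407 = 3256
    C=C: 1 × 604 = 604
    O=O: 6 × 487 = 2922
    Σ(broken) = 7464 kJ
  Bonds formed (products):
    C=O: 8 × 826 = 6608
    O-H: 8 × 481 = 3848
    Σ(formed) = 10456 kJ
  ΔH_B = 7464 − 10456 = −2992 kJ
ΔH_A − ΔH_B = +2881 kJ, so reaction B has the more negative ΔH; |ΔH_A − ΔH_B| = 2881 kJ.

Reaction B, by 2881 kJ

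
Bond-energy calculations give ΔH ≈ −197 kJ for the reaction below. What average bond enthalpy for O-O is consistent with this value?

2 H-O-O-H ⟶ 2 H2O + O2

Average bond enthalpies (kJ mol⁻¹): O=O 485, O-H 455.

Let D be the O-O bond energy.
Σ(broken) = 4×455 + 2×D = 1820 + 2D
Σ(formed) = 4×455 + 1×485 = 2305
ΔH = Σ(broken) − Σ(formed) = (1820 + 2D) − (2305) = −485 + 2D
Setting this equal to −197 kJ gives 2D = 288, so D = 144 kJ/mol.

D(O-O) ≈ 144 kJ/mol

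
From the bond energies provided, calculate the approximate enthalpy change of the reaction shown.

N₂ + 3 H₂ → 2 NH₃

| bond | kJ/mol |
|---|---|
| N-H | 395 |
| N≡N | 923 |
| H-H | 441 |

Bonds broken (reactants):
  H-H: 3 × 441 = 1323
  N≡N: 1 × 923 = 923
  Σ(broken) = 2246 kJ
Bonds formed (products):
  N-H: 6 × 395 = 2370
  Σ(formed) = 2370 kJ
ΔH = Σ(broken) − Σ(formed) = 2246 − 2370 = −124 kJ

ΔH ≈ −124 kJ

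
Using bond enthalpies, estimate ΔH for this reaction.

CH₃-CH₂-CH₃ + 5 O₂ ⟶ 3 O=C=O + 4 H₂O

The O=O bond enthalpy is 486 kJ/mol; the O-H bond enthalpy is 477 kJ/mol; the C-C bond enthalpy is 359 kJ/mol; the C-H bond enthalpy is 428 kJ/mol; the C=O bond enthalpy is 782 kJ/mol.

Bonds broken (reactants):
  C-C: 2 × 359 = 718
  C-H: 8 × 428 = 3424
  O=O: 5 × 486 = 2430
  Σ(broken) = 6572 kJ
Bonds formed (products):
  C=O: 6 × 782 = 4692
  O-H: 8 × 477 = 3816
  Σ(formed) = 8508 kJ
ΔH = Σ(broken) − Σ(formed) = 6572 − 8508 = −1936 kJ

ΔH ≈ −1936 kJ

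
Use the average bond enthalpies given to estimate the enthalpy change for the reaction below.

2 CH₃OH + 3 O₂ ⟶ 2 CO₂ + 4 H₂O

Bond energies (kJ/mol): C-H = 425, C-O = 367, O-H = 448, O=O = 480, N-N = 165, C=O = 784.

ΔH ≈ −1100 kJ

Bonds broken (reactants):
  C-H: 6 × 425 = 2550
  C-O: 2 × 367 = 734
  O-H: 2 × 448 = 896
  O=O: 3 × 480 = 1440
  Σ(broken) = 5620 kJ
Bonds formed (products):
  C=O: 4 × 784 = 3136
  O-H: 8 × 448 = 3584
  Σ(formed) = 6720 kJ
ΔH = Σ(broken) − Σ(formed) = 5620 − 6720 = −1100 kJ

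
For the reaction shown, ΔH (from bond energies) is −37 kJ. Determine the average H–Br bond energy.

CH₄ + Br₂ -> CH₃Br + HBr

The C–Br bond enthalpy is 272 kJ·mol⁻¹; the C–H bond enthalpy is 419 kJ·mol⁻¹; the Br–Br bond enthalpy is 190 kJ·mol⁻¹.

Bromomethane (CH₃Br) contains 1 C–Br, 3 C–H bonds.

D(H–Br) ≈ 374 kJ/mol

Let D be the H–Br bond energy.
Σ(broken) = 1×190 + 4×419 = 1866
Σ(formed) = 1×272 + 3×419 + 1×D = 1529 + D
ΔH = Σ(broken) − Σ(formed) = (1866) − (1529 + D) = +337 − D
Setting this equal to −37 kJ gives D = 374 kJ/mol.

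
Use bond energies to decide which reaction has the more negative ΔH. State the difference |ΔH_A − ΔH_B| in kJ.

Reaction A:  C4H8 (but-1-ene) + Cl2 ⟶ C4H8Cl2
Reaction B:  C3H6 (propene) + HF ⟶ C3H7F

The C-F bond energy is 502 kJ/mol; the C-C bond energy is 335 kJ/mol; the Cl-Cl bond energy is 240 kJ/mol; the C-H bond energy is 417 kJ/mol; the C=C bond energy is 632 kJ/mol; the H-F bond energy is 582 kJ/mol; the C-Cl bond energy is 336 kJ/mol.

Reaction A, by 95 kJ

Reaction A:
  Bonds broken (reactants):
    C-C: 2 × 335 = 670
    C-H: 8 × 417 = 3336
    C=C: 1 × 632 = 632
    Cl-Cl: 1 × 240 = 240
    Σ(broken) = 4878 kJ
  Bonds formed (products):
    C-C: 3 × 335 = 1005
    C-Cl: 2 × 336 = 672
    C-H: 8 × 417 = 3336
    Σ(formed) = 5013 kJ
  ΔH_A = 4878 − 5013 = −135 kJ
Reaction B:
  Bonds broken (reactants):
    C-C: 1 × 335 = 335
    C-H: 6 × 417 = 2502
    C=C: 1 × 632 = 632
    H-F: 1 × 582 = 582
    Σ(broken) = 4051 kJ
  Bonds formed (products):
    C-C: 2 × 335 = 670
    C-F: 1 × 502 = 502
    C-H: 7 × 417 = 2919
    Σ(formed) = 4091 kJ
  ΔH_B = 4051 − 4091 = −40 kJ
ΔH_A − ΔH_B = −95 kJ, so reaction A has the more negative ΔH; |ΔH_A − ΔH_B| = 95 kJ.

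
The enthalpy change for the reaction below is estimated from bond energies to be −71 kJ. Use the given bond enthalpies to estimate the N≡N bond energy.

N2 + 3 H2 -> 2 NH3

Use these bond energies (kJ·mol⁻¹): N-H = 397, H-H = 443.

D(N≡N) ≈ 982 kJ/mol

Let D be the N≡N bond energy.
Σ(broken) = 3×443 + 1×D = 1329 + D
Σ(formed) = 6×397 = 2382
ΔH = Σ(broken) − Σ(formed) = (1329 + D) − (2382) = −1053 + D
Setting this equal to −71 kJ gives D = 982 kJ/mol.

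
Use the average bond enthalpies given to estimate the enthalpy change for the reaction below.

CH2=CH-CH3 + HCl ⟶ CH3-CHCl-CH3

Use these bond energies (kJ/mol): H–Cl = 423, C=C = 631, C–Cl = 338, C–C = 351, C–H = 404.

ΔH ≈ −39 kJ

Bonds broken (reactants):
  C–C: 1 × 351 = 351
  C–H: 6 × 404 = 2424
  C=C: 1 × 631 = 631
  H–Cl: 1 × 423 = 423
  Σ(broken) = 3829 kJ
Bonds formed (products):
  C–C: 2 × 351 = 702
  C–Cl: 1 × 338 = 338
  C–H: 7 × 404 = 2828
  Σ(formed) = 3868 kJ
ΔH = Σ(broken) − Σ(formed) = 3829 − 3868 = −39 kJ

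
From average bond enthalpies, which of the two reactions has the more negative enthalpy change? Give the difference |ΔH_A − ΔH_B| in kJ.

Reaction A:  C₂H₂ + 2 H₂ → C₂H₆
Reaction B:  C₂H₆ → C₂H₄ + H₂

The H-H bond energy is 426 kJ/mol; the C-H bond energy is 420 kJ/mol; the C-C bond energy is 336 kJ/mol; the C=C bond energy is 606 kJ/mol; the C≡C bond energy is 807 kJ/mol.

Reaction A, by 501 kJ

Reaction A:
  Bonds broken (reactants):
    C≡C: 1 × 807 = 807
    C-H: 2 × 420 = 840
    H-H: 2 × 426 = 852
    Σ(broken) = 2499 kJ
  Bonds formed (products):
    C-C: 1 × 336 = 336
    C-H: 6 × 420 = 2520
    Σ(formed) = 2856 kJ
  ΔH_A = 2499 − 2856 = −357 kJ
Reaction B:
  Bonds broken (reactants):
    C-C: 1 × 336 = 336
    C-H: 6 × 420 = 2520
    Σ(broken) = 2856 kJ
  Bonds formed (products):
    C-H: 4 × 420 = 1680
    C=C: 1 × 606 = 606
    H-H: 1 × 426 = 426
    Σ(formed) = 2712 kJ
  ΔH_B = 2856 − 2712 = +144 kJ
ΔH_A − ΔH_B = −501 kJ, so reaction A has the more negative ΔH; |ΔH_A − ΔH_B| = 501 kJ.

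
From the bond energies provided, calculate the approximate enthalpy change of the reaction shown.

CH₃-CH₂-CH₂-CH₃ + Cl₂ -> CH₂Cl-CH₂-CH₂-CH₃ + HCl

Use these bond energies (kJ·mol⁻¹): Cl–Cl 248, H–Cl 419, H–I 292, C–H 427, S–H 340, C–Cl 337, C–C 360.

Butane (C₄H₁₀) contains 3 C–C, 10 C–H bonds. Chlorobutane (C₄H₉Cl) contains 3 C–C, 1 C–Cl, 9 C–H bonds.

ΔH ≈ −81 kJ

Bonds broken (reactants):
  C–C: 3 × 360 = 1080
  C–H: 10 × 427 = 4270
  Cl–Cl: 1 × 248 = 248
  Σ(broken) = 5598 kJ
Bonds formed (products):
  C–C: 3 × 360 = 1080
  C–Cl: 1 × 337 = 337
  C–H: 9 × 427 = 3843
  H–Cl: 1 × 419 = 419
  Σ(formed) = 5679 kJ
ΔH = Σ(broken) − Σ(formed) = 5598 − 5679 = −81 kJ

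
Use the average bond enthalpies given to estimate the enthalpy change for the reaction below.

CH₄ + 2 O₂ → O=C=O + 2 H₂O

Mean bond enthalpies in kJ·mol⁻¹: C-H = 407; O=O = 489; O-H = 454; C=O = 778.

Bonds broken (reactants):
  C-H: 4 × 407 = 1628
  O=O: 2 × 489 = 978
  Σ(broken) = 2606 kJ
Bonds formed (products):
  C=O: 2 × 778 = 1556
  O-H: 4 × 454 = 1816
  Σ(formed) = 3372 kJ
ΔH = Σ(broken) − Σ(formed) = 2606 − 3372 = −766 kJ

ΔH ≈ −766 kJ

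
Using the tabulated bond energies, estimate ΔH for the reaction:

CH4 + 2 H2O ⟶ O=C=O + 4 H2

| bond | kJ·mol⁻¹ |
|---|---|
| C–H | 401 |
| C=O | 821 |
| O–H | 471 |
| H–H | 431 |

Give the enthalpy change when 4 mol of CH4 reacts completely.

ΔH = +488 kJ

Bonds broken (reactants):
  C–H: 4 × 401 = 1604
  O–H: 4 × 471 = 1884
  Σ(broken) = 3488 kJ
Bonds formed (products):
  C=O: 2 × 821 = 1642
  H–H: 4 × 431 = 1724
  Σ(formed) = 3366 kJ
ΔH = Σ(broken) − Σ(formed) = 3488 − 3366 = +122 kJ
For 4× the reaction as written: 4 × (+122) = +488 kJ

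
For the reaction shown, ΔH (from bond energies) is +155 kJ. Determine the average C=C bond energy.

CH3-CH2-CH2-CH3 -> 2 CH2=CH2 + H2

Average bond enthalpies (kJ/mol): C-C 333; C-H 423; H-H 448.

D(C=C) ≈ 621 kJ/mol

Let D be the C=C bond energy.
Σ(broken) = 3×333 + 10×423 = 5229
Σ(formed) = 8×423 + 2×D + 1×448 = 3832 + 2D
ΔH = Σ(broken) − Σ(formed) = (5229) − (3832 + 2D) = +1397 − 2D
Setting this equal to +155 kJ gives 2D = 1242, so D = 621 kJ/mol.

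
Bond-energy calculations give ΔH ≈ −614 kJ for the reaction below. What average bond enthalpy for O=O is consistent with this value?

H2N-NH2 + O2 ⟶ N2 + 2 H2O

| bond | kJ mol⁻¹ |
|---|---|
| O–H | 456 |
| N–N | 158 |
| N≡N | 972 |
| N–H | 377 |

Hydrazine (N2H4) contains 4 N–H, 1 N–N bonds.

Let D be the O=O bond energy.
Σ(broken) = 4×377 + 1×158 + 1×D = 1666 + D
Σ(formed) = 1×972 + 4×456 = 2796
ΔH = Σ(broken) − Σ(formed) = (1666 + D) − (2796) = −1130 + D
Setting this equal to −614 kJ gives D = 516 kJ/mol.

D(O=O) ≈ 516 kJ/mol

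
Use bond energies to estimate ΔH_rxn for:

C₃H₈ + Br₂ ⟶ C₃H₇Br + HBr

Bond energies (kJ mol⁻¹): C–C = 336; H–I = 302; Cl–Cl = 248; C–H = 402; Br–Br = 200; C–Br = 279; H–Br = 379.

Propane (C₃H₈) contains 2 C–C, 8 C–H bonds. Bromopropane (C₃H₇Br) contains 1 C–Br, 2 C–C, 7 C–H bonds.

ΔH ≈ −56 kJ

Bonds broken (reactants):
  Br–Br: 1 × 200 = 200
  C–C: 2 × 336 = 672
  C–H: 8 × 402 = 3216
  Σ(broken) = 4088 kJ
Bonds formed (products):
  C–Br: 1 × 279 = 279
  C–C: 2 × 336 = 672
  C–H: 7 × 402 = 2814
  H–Br: 1 × 379 = 379
  Σ(formed) = 4144 kJ
ΔH = Σ(broken) − Σ(formed) = 4088 − 4144 = −56 kJ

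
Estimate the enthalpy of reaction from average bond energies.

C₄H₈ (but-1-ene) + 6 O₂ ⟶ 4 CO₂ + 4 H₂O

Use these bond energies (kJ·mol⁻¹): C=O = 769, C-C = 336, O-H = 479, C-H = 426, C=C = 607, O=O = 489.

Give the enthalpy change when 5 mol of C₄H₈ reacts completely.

Bonds broken (reactants):
  C-C: 2 × 336 = 672
  C-H: 8 × 426 = 3408
  C=C: 1 × 607 = 607
  O=O: 6 × 489 = 2934
  Σ(broken) = 7621 kJ
Bonds formed (products):
  C=O: 8 × 769 = 6152
  O-H: 8 × 479 = 3832
  Σ(formed) = 9984 kJ
ΔH = Σ(broken) − Σ(formed) = 7621 − 9984 = −2363 kJ
For 5× the reaction as written: 5 × (−2363) = −11815 kJ

ΔH = −11815 kJ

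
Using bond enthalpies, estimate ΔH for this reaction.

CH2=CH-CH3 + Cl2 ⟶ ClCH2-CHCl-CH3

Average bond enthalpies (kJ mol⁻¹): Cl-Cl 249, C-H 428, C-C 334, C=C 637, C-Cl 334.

Bonds broken (reactants):
  C-C: 1 × 334 = 334
  C-H: 6 × 428 = 2568
  C=C: 1 × 637 = 637
  Cl-Cl: 1 × 249 = 249
  Σ(broken) = 3788 kJ
Bonds formed (products):
  C-C: 2 × 334 = 668
  C-Cl: 2 × 334 = 668
  C-H: 6 × 428 = 2568
  Σ(formed) = 3904 kJ
ΔH = Σ(broken) − Σ(formed) = 3788 − 3904 = −116 kJ

ΔH ≈ −116 kJ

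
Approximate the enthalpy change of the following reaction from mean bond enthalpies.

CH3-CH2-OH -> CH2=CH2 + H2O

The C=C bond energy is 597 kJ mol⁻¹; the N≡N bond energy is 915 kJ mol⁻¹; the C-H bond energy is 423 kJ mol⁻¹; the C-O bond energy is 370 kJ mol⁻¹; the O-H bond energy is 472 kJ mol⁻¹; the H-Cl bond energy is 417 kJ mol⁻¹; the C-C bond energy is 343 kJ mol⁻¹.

ΔH ≈ +67 kJ

Bonds broken (reactants):
  C-C: 1 × 343 = 343
  C-H: 5 × 423 = 2115
  C-O: 1 × 370 = 370
  O-H: 1 × 472 = 472
  Σ(broken) = 3300 kJ
Bonds formed (products):
  C-H: 4 × 423 = 1692
  C=C: 1 × 597 = 597
  O-H: 2 × 472 = 944
  Σ(formed) = 3233 kJ
ΔH = Σ(broken) − Σ(formed) = 3300 − 3233 = +67 kJ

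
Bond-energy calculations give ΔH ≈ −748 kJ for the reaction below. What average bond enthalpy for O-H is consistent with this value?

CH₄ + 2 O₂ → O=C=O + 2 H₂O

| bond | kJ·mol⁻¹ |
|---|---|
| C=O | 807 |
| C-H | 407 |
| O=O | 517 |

D(O-H) ≈ 449 kJ/mol

Let D be the O-H bond energy.
Σ(broken) = 4×407 + 2×517 = 2662
Σ(formed) = 2×807 + 4×D = 1614 + 4D
ΔH = Σ(broken) − Σ(formed) = (2662) − (1614 + 4D) = +1048 − 4D
Setting this equal to −748 kJ gives 4D = 1796, so D = 449 kJ/mol.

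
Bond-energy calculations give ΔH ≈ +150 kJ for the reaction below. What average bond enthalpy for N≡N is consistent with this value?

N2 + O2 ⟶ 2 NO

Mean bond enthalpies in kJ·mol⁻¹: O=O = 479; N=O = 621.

D(N≡N) ≈ 913 kJ/mol

Let D be the N≡N bond energy.
Σ(broken) = 1×D + 1×479 = 479 + D
Σ(formed) = 2×621 = 1242
ΔH = Σ(broken) − Σ(formed) = (479 + D) − (1242) = −763 + D
Setting this equal to +150 kJ gives D = 913 kJ/mol.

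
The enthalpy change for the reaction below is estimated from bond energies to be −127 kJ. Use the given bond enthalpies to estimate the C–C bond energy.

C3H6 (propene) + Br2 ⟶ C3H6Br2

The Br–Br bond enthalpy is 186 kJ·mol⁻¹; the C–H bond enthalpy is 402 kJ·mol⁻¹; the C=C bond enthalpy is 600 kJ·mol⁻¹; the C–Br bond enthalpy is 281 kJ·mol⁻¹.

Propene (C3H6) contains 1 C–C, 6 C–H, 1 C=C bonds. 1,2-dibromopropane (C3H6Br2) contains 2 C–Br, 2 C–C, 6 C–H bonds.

D(C–C) ≈ 351 kJ/mol

Let D be the C–C bond energy.
Σ(broken) = 1×186 + 1×D + 6×402 + 1×600 = 3198 + D
Σ(formed) = 2×281 + 2×D + 6×402 = 2974 + 2D
ΔH = Σ(broken) − Σ(formed) = (3198 + D) − (2974 + 2D) = +224 − D
Setting this equal to −127 kJ gives D = 351 kJ/mol.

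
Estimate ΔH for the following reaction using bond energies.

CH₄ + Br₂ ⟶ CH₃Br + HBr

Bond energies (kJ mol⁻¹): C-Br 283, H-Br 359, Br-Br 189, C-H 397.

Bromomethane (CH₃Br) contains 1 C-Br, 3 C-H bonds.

ΔH ≈ −56 kJ

Bonds broken (reactants):
  Br-Br: 1 × 189 = 189
  C-H: 4 × 397 = 1588
  Σ(broken) = 1777 kJ
Bonds formed (products):
  C-Br: 1 × 283 = 283
  C-H: 3 × 397 = 1191
  H-Br: 1 × 359 = 359
  Σ(formed) = 1833 kJ
ΔH = Σ(broken) − Σ(formed) = 1777 − 1833 = −56 kJ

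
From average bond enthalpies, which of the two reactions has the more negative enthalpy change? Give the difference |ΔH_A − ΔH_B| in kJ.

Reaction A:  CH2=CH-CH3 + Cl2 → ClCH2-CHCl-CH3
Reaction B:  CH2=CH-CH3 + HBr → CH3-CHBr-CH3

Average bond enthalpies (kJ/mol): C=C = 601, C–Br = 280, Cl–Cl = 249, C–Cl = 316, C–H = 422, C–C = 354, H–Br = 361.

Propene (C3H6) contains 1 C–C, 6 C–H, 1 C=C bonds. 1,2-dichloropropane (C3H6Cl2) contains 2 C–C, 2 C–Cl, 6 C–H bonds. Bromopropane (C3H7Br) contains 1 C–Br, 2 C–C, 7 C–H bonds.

Reaction A:
  Bonds broken (reactants):
    C–C: 1 × 354 = 354
    C–H: 6 × 422 = 2532
    C=C: 1 × 601 = 601
    Cl–Cl: 1 × 249 = 249
    Σ(broken) = 3736 kJ
  Bonds formed (products):
    C–C: 2 × 354 = 708
    C–Cl: 2 × 316 = 632
    C–H: 6 × 422 = 2532
    Σ(formed) = 3872 kJ
  ΔH_A = 3736 − 3872 = −136 kJ
Reaction B:
  Bonds broken (reactants):
    C–C: 1 × 354 = 354
    C–H: 6 × 422 = 2532
    C=C: 1 × 601 = 601
    H–Br: 1 × 361 = 361
    Σ(broken) = 3848 kJ
  Bonds formed (products):
    C–Br: 1 × 280 = 280
    C–C: 2 × 354 = 708
    C–H: 7 × 422 = 2954
    Σ(formed) = 3942 kJ
  ΔH_B = 3848 − 3942 = −94 kJ
ΔH_A − ΔH_B = −42 kJ, so reaction A has the more negative ΔH; |ΔH_A − ΔH_B| = 42 kJ.

Reaction A, by 42 kJ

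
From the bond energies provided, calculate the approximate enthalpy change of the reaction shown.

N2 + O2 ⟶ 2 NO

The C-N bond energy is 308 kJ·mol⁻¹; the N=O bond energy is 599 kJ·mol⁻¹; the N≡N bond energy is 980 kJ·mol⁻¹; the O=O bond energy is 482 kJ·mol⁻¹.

ΔH ≈ +264 kJ

Bonds broken (reactants):
  N≡N: 1 × 980 = 980
  O=O: 1 × 482 = 482
  Σ(broken) = 1462 kJ
Bonds formed (products):
  N=O: 2 × 599 = 1198
  Σ(formed) = 1198 kJ
ΔH = Σ(broken) − Σ(formed) = 1462 − 1198 = +264 kJ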